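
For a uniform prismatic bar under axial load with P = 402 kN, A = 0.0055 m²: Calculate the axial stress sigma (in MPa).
Model: a uniform prismatic bar under axial load, so sigma = P / A.
Convert to SI units:
  P = 402 kN = 402000 N
Substitute:
  sigma = 402000 / 0.0055
  sigma = 7.309 × 10⁷ Pa
Convert: sigma = 7.309 × 10⁷ Pa = 73.09 MPa
Final answer: sigma = 73.09 MPa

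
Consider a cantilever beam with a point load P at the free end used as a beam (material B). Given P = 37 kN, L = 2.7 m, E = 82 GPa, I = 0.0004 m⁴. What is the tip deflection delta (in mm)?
Model: a cantilever beam with a point load P at the free end, so delta = (P·L^3) / (3·E·I).
Convert to SI units:
  P = 37 kN = 37000 N
  E = 82 GPa = 8.2 × 10¹⁰ Pa
Substitute:
  delta = (37000 × 2.7^3) / (3 × (8.2 × 10¹⁰) × 0.0004)
  delta = 0.007401 m
Convert: delta = 0.007401 m = 7.401 mm
Final answer: delta = 7.401 mm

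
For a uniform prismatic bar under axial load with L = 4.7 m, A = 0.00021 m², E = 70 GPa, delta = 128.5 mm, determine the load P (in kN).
Model: a uniform prismatic bar under axial load, so delta = (P·L) / (A·E).
Solve for P: P = (delta·A·E) / L.
Convert to SI units:
  E = 70 GPa = 7 × 10¹⁰ Pa
  delta = 128.5 mm = 0.1285 m
Substitute:
  P = (0.1285 × 0.00021 × (7 × 10¹⁰)) / 4.7
  P = 401900 N
Convert: P = 401900 N = 401.9 kN
Final answer: P = 401.9 kN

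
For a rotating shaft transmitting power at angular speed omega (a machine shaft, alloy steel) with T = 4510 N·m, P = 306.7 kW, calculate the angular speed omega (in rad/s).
Model: a rotating shaft transmitting power at angular speed omega, so P = T·omega.
Solve for omega: omega = P / T.
Convert to SI units:
  P = 306.7 kW = 306700 W
Substitute:
  omega = 306700 / 4510
  omega = 68 rad/s
Final answer: omega = 68 rad/s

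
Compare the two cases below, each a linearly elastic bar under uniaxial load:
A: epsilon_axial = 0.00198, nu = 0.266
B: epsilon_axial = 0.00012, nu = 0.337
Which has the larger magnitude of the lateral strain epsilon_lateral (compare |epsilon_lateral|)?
Model: a linearly elastic bar under uniaxial load, so epsilon_lateral = -nu·epsilon_axial (SI units).
  A: epsilon_lateral = -(0.266 × 0.00198) = -0.0005267
  B: epsilon_lateral = -(0.337 × 0.00012) = -4.044 × 10⁻⁵
|epsilon_lateral|: A = 0.0005267, B = 4.044 × 10⁻⁵, so A is larger in magnitude.
Final answer: A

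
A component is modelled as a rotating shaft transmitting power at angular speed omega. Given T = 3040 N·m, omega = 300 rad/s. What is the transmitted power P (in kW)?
Model: a rotating shaft transmitting power at angular speed omega, so P = T·omega.
Substitute:
  P = 3040 × 300
  P = 912000 W
Convert: P = 912000 W = 912 kW
Final answer: P = 912 kW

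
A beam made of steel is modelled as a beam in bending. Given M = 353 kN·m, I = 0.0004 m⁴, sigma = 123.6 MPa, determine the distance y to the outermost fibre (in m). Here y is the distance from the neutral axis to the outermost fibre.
Model: a beam in bending, so sigma = (M·y) / I.
Solve for y: y = (sigma·I) / M.
Convert to SI units:
  M = 353 kN·m = 353000 N·m
  sigma = 123.6 MPa = 1.236 × 10⁸ Pa
Substitute:
  y = ((1.236 × 10⁸) × 0.0004) / 353000
  y = 0.1401 m
Final answer: y = 0.1401 m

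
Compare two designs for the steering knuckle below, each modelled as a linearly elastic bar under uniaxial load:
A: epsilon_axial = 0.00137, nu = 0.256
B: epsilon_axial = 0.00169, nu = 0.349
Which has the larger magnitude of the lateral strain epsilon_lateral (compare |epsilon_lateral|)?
Model: a linearly elastic bar under uniaxial load, so epsilon_lateral = -nu·epsilon_axial (SI units).
  A: epsilon_lateral = -(0.256 × 0.00137) = -0.0003507
  B: epsilon_lateral = -(0.349 × 0.00169) = -0.0005898
|epsilon_lateral|: A = 0.0003507, B = 0.0005898, so B is larger in magnitude.
Final answer: B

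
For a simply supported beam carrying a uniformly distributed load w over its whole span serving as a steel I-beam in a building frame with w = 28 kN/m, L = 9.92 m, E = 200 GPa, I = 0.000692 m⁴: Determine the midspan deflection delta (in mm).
Model: a simply supported beam carrying a uniformly distributed load w over its whole span, so delta = (5·w·L^4) / (384·E·I).
Convert to SI units:
  w = 28 kN/m = 28000 N/m
  E = 200 GPa = 2 × 10¹¹ Pa
Substitute:
  delta = (5 × 28000 × 9.92^4) / (384 × (2 × 10¹¹) × 0.000692)
  delta = 0.02551 m
Convert: delta = 0.02551 m = 25.51 mm
Final answer: delta = 25.51 mm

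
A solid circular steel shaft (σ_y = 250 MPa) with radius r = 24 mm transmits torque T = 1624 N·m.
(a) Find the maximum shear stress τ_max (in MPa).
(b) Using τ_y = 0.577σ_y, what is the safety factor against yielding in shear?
(a) For a solid circular shaft, τ_max = T·r/J with J = π·r^4/2, i.e. τ_max = 2·T / (π·r^3). Convert r = 24 mm = 0.024 m.
  τ_max = (2 × 1624) / (π × 0.024^3) = 7.479 × 10⁷ Pa = 74.79 MPa
(b) τ_y = 0.577 × 250 = 144.25 MPa
  SF = τ_y/τ_max = 144.25 / 74.79 = 1.929
Final answer: (a) τ_max = 74.79 MPa, (b) SF = 1.929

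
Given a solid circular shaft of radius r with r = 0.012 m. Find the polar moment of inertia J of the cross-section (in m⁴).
Model: a solid circular shaft of radius r, so J = (π·r^4) / 2.
Substitute:
  J = (π × 0.012^4) / 2
  J = 3.257 × 10⁻⁸ m⁴
Final answer: J = 3.257 × 10⁻⁸ m⁴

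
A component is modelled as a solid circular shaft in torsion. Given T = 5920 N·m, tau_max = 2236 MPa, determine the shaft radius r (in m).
Model: a solid circular shaft in torsion, so tau_max = (2·T) / (π·r^3).
Solve for r: r = ((2·T) / (π·tau_max))^(1/3).
Convert to SI units:
  tau_max = 2236 MPa = 2.236 × 10⁹ Pa
Substitute:
  r = ((2 × 5920) / (π × (2.236 × 10⁹)))^(1/3)
  r = 0.0119 m
Final answer: r = 0.0119 m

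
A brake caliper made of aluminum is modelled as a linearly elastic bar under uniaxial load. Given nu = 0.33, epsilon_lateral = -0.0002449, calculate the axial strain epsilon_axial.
Model: a linearly elastic bar under uniaxial load, so epsilon_lateral = -nu·epsilon_axial.
Solve for epsilon_axial: epsilon_axial = -epsilon_lateral / nu.
Substitute:
  epsilon_axial = -(-0.0002449) / 0.33
  epsilon_axial = 0.0007421
Final answer: epsilon_axial = 0.0007421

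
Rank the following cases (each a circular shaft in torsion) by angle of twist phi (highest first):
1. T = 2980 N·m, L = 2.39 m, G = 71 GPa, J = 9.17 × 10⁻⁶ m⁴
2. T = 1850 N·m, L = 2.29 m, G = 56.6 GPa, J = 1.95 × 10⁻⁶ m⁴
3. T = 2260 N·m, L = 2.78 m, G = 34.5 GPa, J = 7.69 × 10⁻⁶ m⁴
Model: a circular shaft in torsion, so phi = (T·L) / (G·J) (SI units).
  Case 1: phi = (2980 × 2.39) / ((7.1 × 10¹⁰) × (9.17 × 10⁻⁶)) = 0.01094 rad = 0.6268°
  Case 2: phi = (1850 × 2.29) / ((5.66 × 10¹⁰) × (1.95 × 10⁻⁶)) = 0.03838 rad = 2.199°
  Case 3: phi = (2260 × 2.78) / ((3.45 × 10¹⁰) × (7.69 × 10⁻⁶)) = 0.02368 rad = 1.357°
Ordering: 2.199° (case 2) > 1.357° (case 3) > 0.6268° (case 1)
Final answer: 2, 3, 1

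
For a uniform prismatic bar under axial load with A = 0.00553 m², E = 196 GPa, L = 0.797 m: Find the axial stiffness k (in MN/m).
Model: a uniform prismatic bar under axial load, so k = (A·E) / L.
Convert to SI units:
  E = 196 GPa = 1.96 × 10¹¹ Pa
Substitute:
  k = (0.00553 × (1.96 × 10¹¹)) / 0.797
  k = 1.36 × 10⁹ N/m
Convert: k = 1.36 × 10⁹ N/m = 1360 MN/m
Final answer: k = 1360 MN/m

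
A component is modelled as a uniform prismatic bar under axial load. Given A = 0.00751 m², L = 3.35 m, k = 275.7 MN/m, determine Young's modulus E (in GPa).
Model: a uniform prismatic bar under axial load, so k = (A·E) / L.
Solve for E: E = (k·L) / A.
Convert to SI units:
  k = 275.7 MN/m = 2.757 × 10⁸ N/m
Substitute:
  E = ((2.757 × 10⁸) × 3.35) / 0.00751
  E = 1.23 × 10¹¹ Pa
Convert: E = 1.23 × 10¹¹ Pa = 123 GPa
Final answer: E = 123 GPa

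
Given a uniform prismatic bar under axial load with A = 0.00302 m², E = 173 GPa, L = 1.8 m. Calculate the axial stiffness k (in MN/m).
Model: a uniform prismatic bar under axial load, so k = (A·E) / L.
Convert to SI units:
  E = 173 GPa = 1.73 × 10¹¹ Pa
Substitute:
  k = (0.00302 × (1.73 × 10¹¹)) / 1.8
  k = 2.903 × 10⁸ N/m
Convert: k = 2.903 × 10⁸ N/m = 290.3 MN/m
Final answer: k = 290.3 MN/m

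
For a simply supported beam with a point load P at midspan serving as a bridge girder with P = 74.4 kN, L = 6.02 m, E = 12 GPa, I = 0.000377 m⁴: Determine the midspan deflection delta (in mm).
Model: a simply supported beam with a point load P at midspan, so delta = (P·L^3) / (48·E·I).
Convert to SI units:
  P = 74.4 kN = 74400 N
  E = 12 GPa = 1.2 × 10¹⁰ Pa
Substitute:
  delta = (74400 × 6.02^3) / (48 × (1.2 × 10¹⁰) × 0.000377)
  delta = 0.07475 m
Convert: delta = 0.07475 m = 74.75 mm
Final answer: delta = 74.75 mm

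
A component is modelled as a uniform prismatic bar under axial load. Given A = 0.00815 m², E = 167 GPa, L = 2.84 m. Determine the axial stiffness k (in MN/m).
Model: a uniform prismatic bar under axial load, so k = (A·E) / L.
Convert to SI units:
  E = 167 GPa = 1.67 × 10¹¹ Pa
Substitute:
  k = (0.00815 × (1.67 × 10¹¹)) / 2.84
  k = 4.792 × 10⁸ N/m
Convert: k = 4.792 × 10⁸ N/m = 479.2 MN/m
Final answer: k = 479.2 MN/m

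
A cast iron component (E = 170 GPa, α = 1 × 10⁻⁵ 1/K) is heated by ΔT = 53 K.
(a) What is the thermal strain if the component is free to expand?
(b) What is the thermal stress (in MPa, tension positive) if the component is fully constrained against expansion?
(a) Free thermal strain ε_th = α·ΔT = (1 × 10⁻⁵) × 53 = 0.00053
(b) Fully constrained, the expansion is suppressed, so σ = -E·α·ΔT. Convert E = 170 GPa = 1.7 × 10¹¹ Pa.
  σ = -(1.7 × 10¹¹) × (1 × 10⁻⁵) × 53 = -9.01 × 10⁷ Pa = -90.1 MPa (compressive)
Final answer: (a) ε_th = 0.00053, (b) σ = -90.1 MPa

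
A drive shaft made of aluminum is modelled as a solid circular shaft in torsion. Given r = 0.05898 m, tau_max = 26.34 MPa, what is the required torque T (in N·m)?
Model: a solid circular shaft in torsion, so tau_max = (2·T) / (π·r^3).
Solve for T: T = (π·tau_max·r^3) / 2.
Convert to SI units:
  tau_max = 26.34 MPa = 2.634 × 10⁷ Pa
Substitute:
  T = (π × (2.634 × 10⁷) × 0.05898^3) / 2
  T = 8489 N·m
Final answer: T = 8489 N·m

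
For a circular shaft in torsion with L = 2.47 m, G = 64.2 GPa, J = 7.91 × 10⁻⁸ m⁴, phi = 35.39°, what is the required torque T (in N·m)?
Model: a circular shaft in torsion, so phi = (T·L) / (G·J).
Solve for T: T = (phi·G·J) / L.
Convert to SI units:
  G = 64.2 GPa = 6.42 × 10¹⁰ Pa
  phi = 35.39° = 0.6177 rad
Substitute:
  T = (0.6177 × (6.42 × 10¹⁰) × (7.91 × 10⁻⁸)) / 2.47
  T = 1270 N·m
Final answer: T = 1270 N·m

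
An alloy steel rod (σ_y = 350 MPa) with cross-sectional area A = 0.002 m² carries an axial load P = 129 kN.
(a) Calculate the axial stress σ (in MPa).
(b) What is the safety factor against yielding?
(a) Axial stress σ = P/A. Convert P = 129 kN = 129000 N.
  σ = 129000 / 0.002 = 6.45 × 10⁷ Pa = 64.5 MPa
(b) Safety factor SF = σ_y/σ = 350 / 64.5 = 5.426
Final answer: (a) σ = 64.5 MPa, (b) SF = 5.426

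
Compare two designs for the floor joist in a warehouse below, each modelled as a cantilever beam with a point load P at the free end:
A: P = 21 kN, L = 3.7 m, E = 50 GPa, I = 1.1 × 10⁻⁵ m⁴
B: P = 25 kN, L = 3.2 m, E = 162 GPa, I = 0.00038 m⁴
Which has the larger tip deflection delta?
Model: a cantilever beam with a point load P at the free end, so delta = (P·L^3) / (3·E·I) (SI units).
  A: delta = (21000 × 3.7^3) / (3 × (5 × 10¹⁰) × (1.1 × 10⁻⁵)) = 0.6447 m = 644.7 mm
  B: delta = (25000 × 3.2^3) / (3 × (1.62 × 10¹¹) × 0.00038) = 0.004436 m = 4.436 mm
644.7 mm > 4.436 mm, so A is larger.
Final answer: A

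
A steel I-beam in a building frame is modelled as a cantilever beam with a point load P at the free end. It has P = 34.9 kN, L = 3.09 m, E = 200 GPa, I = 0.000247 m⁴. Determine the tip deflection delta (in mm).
Model: a cantilever beam with a point load P at the free end, so delta = (P·L^3) / (3·E·I).
Convert to SI units:
  P = 34.9 kN = 34900 N
  E = 200 GPa = 2 × 10¹¹ Pa
Substitute:
  delta = (34900 × 3.09^3) / (3 × (2 × 10¹¹) × 0.000247)
  delta = 0.006948 m
Convert: delta = 0.006948 m = 6.948 mm
Final answer: delta = 6.948 mm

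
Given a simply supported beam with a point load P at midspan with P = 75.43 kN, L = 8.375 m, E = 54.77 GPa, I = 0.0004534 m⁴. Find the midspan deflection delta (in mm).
Model: a simply supported beam with a point load P at midspan, so delta = (P·L^3) / (48·E·I).
Convert to SI units:
  P = 75.43 kN = 75430 N
  E = 54.77 GPa = 5.477 × 10¹⁰ Pa
Substitute:
  delta = (75430 × 8.375^3) / (48 × (5.477 × 10¹⁰) × 0.0004534)
  delta = 0.03717 m
Convert: delta = 0.03717 m = 37.17 mm
Final answer: delta = 37.17 mm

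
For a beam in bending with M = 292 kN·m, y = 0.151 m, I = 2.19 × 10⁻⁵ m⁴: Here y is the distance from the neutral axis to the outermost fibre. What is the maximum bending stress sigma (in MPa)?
Model: a beam in bending, so sigma = (M·y) / I.
Convert to SI units:
  M = 292 kN·m = 292000 N·m
Substitute:
  sigma = (292000 × 0.151) / (2.19 × 10⁻⁵)
  sigma = 2.013 × 10⁹ Pa
Convert: sigma = 2.013 × 10⁹ Pa = 2013 MPa
Final answer: sigma = 2013 MPa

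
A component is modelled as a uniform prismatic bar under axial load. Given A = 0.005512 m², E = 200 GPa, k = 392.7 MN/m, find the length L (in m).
Model: a uniform prismatic bar under axial load, so k = (A·E) / L.
Solve for L: L = (A·E) / k.
Convert to SI units:
  E = 200 GPa = 2 × 10¹¹ Pa
  k = 392.7 MN/m = 3.927 × 10⁸ N/m
Substitute:
  L = (0.005512 × (2 × 10¹¹)) / (3.927 × 10⁸)
  L = 2.807 m
Final answer: L = 2.807 m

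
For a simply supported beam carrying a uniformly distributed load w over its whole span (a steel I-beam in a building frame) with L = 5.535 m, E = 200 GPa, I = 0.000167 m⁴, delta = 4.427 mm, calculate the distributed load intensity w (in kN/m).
Model: a simply supported beam carrying a uniformly distributed load w over its whole span, so delta = (5·w·L^4) / (384·E·I).
Solve for w: w = (384·delta·E·I) / (5·L^4).
Convert to SI units:
  E = 200 GPa = 2 × 10¹¹ Pa
  delta = 4.427 mm = 0.004427 m
Substitute:
  w = (384 × 0.004427 × (2 × 10¹¹) × 0.000167) / (5 × 5.535^4)
  w = 12100 N/m
Convert: w = 12100 N/m = 12.1 kN/m
Final answer: w = 12.1 kN/m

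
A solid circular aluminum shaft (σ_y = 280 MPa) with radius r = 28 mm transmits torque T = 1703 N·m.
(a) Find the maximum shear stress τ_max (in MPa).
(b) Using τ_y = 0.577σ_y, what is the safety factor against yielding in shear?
(a) For a solid circular shaft, τ_max = T·r/J with J = π·r^4/2, i.e. τ_max = 2·T / (π·r^3). Convert r = 28 mm = 0.028 m.
  τ_max = (2 × 1703) / (π × 0.028^3) = 4.939 × 10⁷ Pa = 49.39 MPa
(b) τ_y = 0.577 × 280 = 161.56 MPa
  SF = τ_y/τ_max = 161.56 / 49.39 = 3.271
Final answer: (a) τ_max = 49.39 MPa, (b) SF = 3.271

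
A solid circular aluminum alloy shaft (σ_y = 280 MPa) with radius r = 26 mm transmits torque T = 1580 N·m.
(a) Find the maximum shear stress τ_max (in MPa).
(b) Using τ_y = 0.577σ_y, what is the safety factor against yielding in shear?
(a) For a solid circular shaft, τ_max = T·r/J with J = π·r^4/2, i.e. τ_max = 2·T / (π·r^3). Convert r = 26 mm = 0.026 m.
  τ_max = (2 × 1580) / (π × 0.026^3) = 5.723 × 10⁷ Pa = 57.23 MPa
(b) τ_y = 0.577 × 280 = 161.56 MPa
  SF = τ_y/τ_max = 161.56 / 57.23 = 2.823
Final answer: (a) τ_max = 57.23 MPa, (b) SF = 2.823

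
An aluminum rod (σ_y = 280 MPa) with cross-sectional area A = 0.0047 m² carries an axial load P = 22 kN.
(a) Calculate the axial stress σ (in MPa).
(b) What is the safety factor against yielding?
(a) Axial stress σ = P/A. Convert P = 22 kN = 22000 N.
  σ = 22000 / 0.0047 = 4.681 × 10⁶ Pa = 4.681 MPa
(b) Safety factor SF = σ_y/σ = 280 / 4.681 = 59.82
Final answer: (a) σ = 4.681 MPa, (b) SF = 59.82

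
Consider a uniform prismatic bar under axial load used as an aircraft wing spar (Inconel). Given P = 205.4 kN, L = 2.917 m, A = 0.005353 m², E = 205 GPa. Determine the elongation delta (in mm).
Model: a uniform prismatic bar under axial load, so delta = (P·L) / (A·E).
Convert to SI units:
  P = 205.4 kN = 205400 N
  E = 205 GPa = 2.05 × 10¹¹ Pa
Substitute:
  delta = (205400 × 2.917) / (0.005353 × (2.05 × 10¹¹))
  delta = 0.000546 m
Convert: delta = 0.000546 m = 0.546 mm
Final answer: delta = 0.546 mm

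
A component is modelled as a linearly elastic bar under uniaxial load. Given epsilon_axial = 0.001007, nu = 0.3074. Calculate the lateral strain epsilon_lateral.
Model: a linearly elastic bar under uniaxial load, so epsilon_lateral = -nu·epsilon_axial.
Substitute:
  epsilon_lateral = -(0.3074 × 0.001007)
  epsilon_lateral = -0.0003096
Final answer: epsilon_lateral = -0.0003096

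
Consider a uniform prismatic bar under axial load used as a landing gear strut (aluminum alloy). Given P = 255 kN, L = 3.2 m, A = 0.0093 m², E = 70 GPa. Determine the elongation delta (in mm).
Model: a uniform prismatic bar under axial load, so delta = (P·L) / (A·E).
Convert to SI units:
  P = 255 kN = 255000 N
  E = 70 GPa = 7 × 10¹⁰ Pa
Substitute:
  delta = (255000 × 3.2) / (0.0093 × (7 × 10¹⁰))
  delta = 0.001253 m
Convert: delta = 0.001253 m = 1.253 mm
Final answer: delta = 1.253 mm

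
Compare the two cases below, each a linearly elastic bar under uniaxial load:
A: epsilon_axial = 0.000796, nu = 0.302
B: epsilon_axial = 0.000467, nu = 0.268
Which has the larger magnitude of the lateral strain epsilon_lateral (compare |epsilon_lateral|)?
Model: a linearly elastic bar under uniaxial load, so epsilon_lateral = -nu·epsilon_axial (SI units).
  A: epsilon_lateral = -(0.302 × 0.000796) = -0.0002404
  B: epsilon_lateral = -(0.268 × 0.000467) = -0.0001252
|epsilon_lateral|: A = 0.0002404, B = 0.0001252, so A is larger in magnitude.
Final answer: A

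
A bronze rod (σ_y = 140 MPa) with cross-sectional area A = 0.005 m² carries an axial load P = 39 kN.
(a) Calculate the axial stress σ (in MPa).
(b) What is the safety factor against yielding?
(a) Axial stress σ = P/A. Convert P = 39 kN = 39000 N.
  σ = 39000 / 0.005 = 7.8 × 10⁶ Pa = 7.8 MPa
(b) Safety factor SF = σ_y/σ = 140 / 7.8 = 17.95
Final answer: (a) σ = 7.8 MPa, (b) SF = 17.95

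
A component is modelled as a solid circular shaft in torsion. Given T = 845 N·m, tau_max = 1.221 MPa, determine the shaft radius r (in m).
Model: a solid circular shaft in torsion, so tau_max = (2·T) / (π·r^3).
Solve for r: r = ((2·T) / (π·tau_max))^(1/3).
Convert to SI units:
  tau_max = 1.221 MPa = 1.221 × 10⁶ Pa
Substitute:
  r = ((2 × 845) / (π × (1.221 × 10⁶)))^(1/3)
  r = 0.07609 m
Final answer: r = 0.07609 m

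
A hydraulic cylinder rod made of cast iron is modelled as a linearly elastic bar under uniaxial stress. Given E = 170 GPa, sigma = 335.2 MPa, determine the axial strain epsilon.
Model: a linearly elastic bar under uniaxial stress, so sigma = E·epsilon.
Solve for epsilon: epsilon = sigma / E.
Convert to SI units:
  E = 170 GPa = 1.7 × 10¹¹ Pa
  sigma = 335.2 MPa = 3.352 × 10⁸ Pa
Substitute:
  epsilon = (3.352 × 10⁸) / (1.7 × 10¹¹)
  epsilon = 0.001972
Final answer: epsilon = 0.001972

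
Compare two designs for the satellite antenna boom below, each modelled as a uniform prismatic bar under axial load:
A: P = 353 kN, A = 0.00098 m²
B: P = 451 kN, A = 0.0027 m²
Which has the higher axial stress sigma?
Model: a uniform prismatic bar under axial load, so sigma = P / A (SI units).
  A: sigma = 353000 / 0.00098 = 3.602 × 10⁸ Pa = 360.2 MPa
  B: sigma = 451000 / 0.0027 = 1.67 × 10⁸ Pa = 167 MPa
360.2 MPa > 167 MPa, so A is larger.
Final answer: A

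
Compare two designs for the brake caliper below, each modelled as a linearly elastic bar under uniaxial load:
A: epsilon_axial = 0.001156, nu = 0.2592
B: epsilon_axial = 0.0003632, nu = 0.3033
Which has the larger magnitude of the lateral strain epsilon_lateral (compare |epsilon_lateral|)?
Model: a linearly elastic bar under uniaxial load, so epsilon_lateral = -nu·epsilon_axial (SI units).
  A: epsilon_lateral = -(0.2592 × 0.001156) = -0.0002996
  B: epsilon_lateral = -(0.3033 × 0.0003632) = -0.0001102
|epsilon_lateral|: A = 0.0002996, B = 0.0001102, so A is larger in magnitude.
Final answer: A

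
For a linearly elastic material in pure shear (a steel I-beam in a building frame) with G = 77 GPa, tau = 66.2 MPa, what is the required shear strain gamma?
Model: a linearly elastic material in pure shear, so tau = G·gamma.
Solve for gamma: gamma = tau / G.
Convert to SI units:
  G = 77 GPa = 7.7 × 10¹⁰ Pa
  tau = 66.2 MPa = 6.62 × 10⁷ Pa
Substitute:
  gamma = (6.62 × 10⁷) / (7.7 × 10¹⁰)
  gamma = 0.0008597
Final answer: gamma = 0.0008597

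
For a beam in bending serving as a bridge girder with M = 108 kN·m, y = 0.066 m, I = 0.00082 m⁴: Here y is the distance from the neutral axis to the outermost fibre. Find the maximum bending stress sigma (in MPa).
Model: a beam in bending, so sigma = (M·y) / I.
Convert to SI units:
  M = 108 kN·m = 108000 N·m
Substitute:
  sigma = (108000 × 0.066) / 0.00082
  sigma = 8.693 × 10⁶ Pa
Convert: sigma = 8.693 × 10⁶ Pa = 8.693 MPa
Final answer: sigma = 8.693 MPa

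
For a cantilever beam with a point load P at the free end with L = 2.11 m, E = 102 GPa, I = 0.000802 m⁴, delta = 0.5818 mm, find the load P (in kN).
Model: a cantilever beam with a point load P at the free end, so delta = (P·L^3) / (3·E·I).
Solve for P: P = (3·delta·E·I) / L^3.
Convert to SI units:
  E = 102 GPa = 1.02 × 10¹¹ Pa
  delta = 0.5818 mm = 0.0005818 m
Substitute:
  P = (3 × 0.0005818 × (1.02 × 10¹¹) × 0.000802) / 2.11^3
  P = 15200 N
Convert: P = 15200 N = 15.2 kN
Final answer: P = 15.2 kN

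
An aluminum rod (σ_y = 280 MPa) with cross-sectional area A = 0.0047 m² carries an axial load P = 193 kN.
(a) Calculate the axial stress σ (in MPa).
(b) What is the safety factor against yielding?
(a) Axial stress σ = P/A. Convert P = 193 kN = 193000 N.
  σ = 193000 / 0.0047 = 4.106 × 10⁷ Pa = 41.06 MPa
(b) Safety factor SF = σ_y/σ = 280 / 41.06 = 6.819
Final answer: (a) σ = 41.06 MPa, (b) SF = 6.819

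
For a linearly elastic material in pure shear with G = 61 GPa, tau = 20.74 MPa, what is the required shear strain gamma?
Model: a linearly elastic material in pure shear, so tau = G·gamma.
Solve for gamma: gamma = tau / G.
Convert to SI units:
  G = 61 GPa = 6.1 × 10¹⁰ Pa
  tau = 20.74 MPa = 2.074 × 10⁷ Pa
Substitute:
  gamma = (2.074 × 10⁷) / (6.1 × 10¹⁰)
  gamma = 0.00034
Final answer: gamma = 0.00034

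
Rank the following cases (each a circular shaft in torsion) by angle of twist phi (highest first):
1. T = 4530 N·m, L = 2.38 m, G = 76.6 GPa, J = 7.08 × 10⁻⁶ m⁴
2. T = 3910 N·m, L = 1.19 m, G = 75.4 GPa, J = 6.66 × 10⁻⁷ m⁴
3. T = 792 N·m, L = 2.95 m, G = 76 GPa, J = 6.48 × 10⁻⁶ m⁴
Model: a circular shaft in torsion, so phi = (T·L) / (G·J) (SI units).
  Case 1: phi = (4530 × 2.38) / ((7.66 × 10¹⁰) × (7.08 × 10⁻⁶)) = 0.01988 rad = 1.139°
  Case 2: phi = (3910 × 1.19) / ((7.54 × 10¹⁰) × (6.66 × 10⁻⁷)) = 0.09266 rad = 5.309°
  Case 3: phi = (792 × 2.95) / ((7.6 × 10¹⁰) × (6.48 × 10⁻⁶)) = 0.004744 rad = 0.2718°
Ordering: 5.309° (case 2) > 1.139° (case 1) > 0.2718° (case 3)
Final answer: 2, 1, 3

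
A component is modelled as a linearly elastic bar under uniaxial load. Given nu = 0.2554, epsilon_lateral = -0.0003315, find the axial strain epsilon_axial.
Model: a linearly elastic bar under uniaxial load, so epsilon_lateral = -nu·epsilon_axial.
Solve for epsilon_axial: epsilon_axial = -epsilon_lateral / nu.
Substitute:
  epsilon_axial = -(-0.0003315) / 0.2554
  epsilon_axial = 0.001298
Final answer: epsilon_axial = 0.001298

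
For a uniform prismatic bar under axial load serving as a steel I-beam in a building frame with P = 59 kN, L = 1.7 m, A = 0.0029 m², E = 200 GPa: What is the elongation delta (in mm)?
Model: a uniform prismatic bar under axial load, so delta = (P·L) / (A·E).
Convert to SI units:
  P = 59 kN = 59000 N
  E = 200 GPa = 2 × 10¹¹ Pa
Substitute:
  delta = (59000 × 1.7) / (0.0029 × (2 × 10¹¹))
  delta = 0.0001729 m
Convert: delta = 0.0001729 m = 0.1729 mm
Final answer: delta = 0.1729 mm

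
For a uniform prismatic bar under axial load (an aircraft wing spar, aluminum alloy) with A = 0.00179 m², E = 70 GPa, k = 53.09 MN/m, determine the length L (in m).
Model: a uniform prismatic bar under axial load, so k = (A·E) / L.
Solve for L: L = (A·E) / k.
Convert to SI units:
  E = 70 GPa = 7 × 10¹⁰ Pa
  k = 53.09 MN/m = 5.309 × 10⁷ N/m
Substitute:
  L = (0.00179 × (7 × 10¹⁰)) / (5.309 × 10⁷)
  L = 2.36 m
Final answer: L = 2.36 m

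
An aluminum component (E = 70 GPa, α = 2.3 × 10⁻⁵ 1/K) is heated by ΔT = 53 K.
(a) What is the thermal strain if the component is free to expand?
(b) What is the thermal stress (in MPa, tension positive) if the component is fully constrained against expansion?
(a) Free thermal strain ε_th = α·ΔT = (2.3 × 10⁻⁵) × 53 = 0.001219
(b) Fully constrained, the expansion is suppressed, so σ = -E·α·ΔT. Convert E = 70 GPa = 7 × 10¹⁰ Pa.
  σ = -(7 × 10¹⁰) × (2.3 × 10⁻⁵) × 53 = -8.533 × 10⁷ Pa = -85.33 MPa (compressive)
Final answer: (a) ε_th = 0.001219, (b) σ = -85.33 MPa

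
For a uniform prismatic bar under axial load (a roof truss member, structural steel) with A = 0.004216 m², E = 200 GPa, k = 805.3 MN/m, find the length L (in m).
Model: a uniform prismatic bar under axial load, so k = (A·E) / L.
Solve for L: L = (A·E) / k.
Convert to SI units:
  E = 200 GPa = 2 × 10¹¹ Pa
  k = 805.3 MN/m = 8.053 × 10⁸ N/m
Substitute:
  L = (0.004216 × (2 × 10¹¹)) / (8.053 × 10⁸)
  L = 1.047 m
Final answer: L = 1.047 m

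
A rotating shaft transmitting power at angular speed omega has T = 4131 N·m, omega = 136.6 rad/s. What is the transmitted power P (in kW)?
Model: a rotating shaft transmitting power at angular speed omega, so P = T·omega.
Substitute:
  P = 4131 × 136.6
  P = 564300 W
Convert: P = 564300 W = 564.3 kW
Final answer: P = 564.3 kW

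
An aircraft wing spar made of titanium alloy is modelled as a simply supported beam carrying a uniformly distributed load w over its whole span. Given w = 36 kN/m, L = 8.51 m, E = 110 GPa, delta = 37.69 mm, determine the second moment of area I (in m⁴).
Model: a simply supported beam carrying a uniformly distributed load w over its whole span, so delta = (5·w·L^4) / (384·E·I).
Solve for I: I = (5·w·L^4) / (384·delta·E).
Convert to SI units:
  w = 36 kN/m = 36000 N/m
  E = 110 GPa = 1.1 × 10¹¹ Pa
  delta = 37.69 mm = 0.03769 m
Substitute:
  I = (5 × 36000 × 8.51^4) / (384 × 0.03769 × (1.1 × 10¹¹))
  I = 0.000593 m⁴
Final answer: I = 0.000593 m⁴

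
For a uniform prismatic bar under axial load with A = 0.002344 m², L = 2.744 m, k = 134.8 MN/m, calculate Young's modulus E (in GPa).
Model: a uniform prismatic bar under axial load, so k = (A·E) / L.
Solve for E: E = (k·L) / A.
Convert to SI units:
  k = 134.8 MN/m = 1.348 × 10⁸ N/m
Substitute:
  E = ((1.348 × 10⁸) × 2.744) / 0.002344
  E = 1.578 × 10¹¹ Pa
Convert: E = 1.578 × 10¹¹ Pa = 157.8 GPa
Final answer: E = 157.8 GPa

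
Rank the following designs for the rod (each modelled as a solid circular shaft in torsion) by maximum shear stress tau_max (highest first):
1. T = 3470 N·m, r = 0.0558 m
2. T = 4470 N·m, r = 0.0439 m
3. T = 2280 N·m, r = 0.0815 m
Model: a solid circular shaft in torsion, so tau_max = (2·T) / (π·r^3) (SI units).
  Case 1: tau_max = (2 × 3470) / (π × 0.0558^3) = 1.271 × 10⁷ Pa = 12.71 MPa
  Case 2: tau_max = (2 × 4470) / (π × 0.0439^3) = 3.364 × 10⁷ Pa = 33.64 MPa
  Case 3: tau_max = (2 × 2280) / (π × 0.0815^3) = 2.681 × 10⁶ Pa = 2.681 MPa
Ordering: 33.64 MPa (case 2) > 12.71 MPa (case 1) > 2.681 MPa (case 3)
Final answer: 2, 1, 3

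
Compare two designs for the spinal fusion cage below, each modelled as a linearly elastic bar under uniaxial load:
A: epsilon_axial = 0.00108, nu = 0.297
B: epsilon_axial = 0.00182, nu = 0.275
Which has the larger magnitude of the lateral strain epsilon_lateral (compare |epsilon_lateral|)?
Model: a linearly elastic bar under uniaxial load, so epsilon_lateral = -nu·epsilon_axial (SI units).
  A: epsilon_lateral = -(0.297 × 0.00108) = -0.0003208
  B: epsilon_lateral = -(0.275 × 0.00182) = -0.0005005
|epsilon_lateral|: A = 0.0003208, B = 0.0005005, so B is larger in magnitude.
Final answer: B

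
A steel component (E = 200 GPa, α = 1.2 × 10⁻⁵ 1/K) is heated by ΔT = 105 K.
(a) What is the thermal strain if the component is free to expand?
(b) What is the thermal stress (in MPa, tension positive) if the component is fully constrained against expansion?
(a) Free thermal strain ε_th = α·ΔT = (1.2 × 10⁻⁵) × 105 = 0.00126
(b) Fully constrained, the expansion is suppressed, so σ = -E·α·ΔT. Convert E = 200 GPa = 2 × 10¹¹ Pa.
  σ = -(2 × 10¹¹) × (1.2 × 10⁻⁵) × 105 = -2.52 × 10⁸ Pa = -252 MPa (compressive)
Final answer: (a) ε_th = 0.00126, (b) σ = -252 MPa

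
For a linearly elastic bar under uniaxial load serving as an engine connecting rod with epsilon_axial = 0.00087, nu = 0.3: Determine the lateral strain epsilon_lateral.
Model: a linearly elastic bar under uniaxial load, so epsilon_lateral = -nu·epsilon_axial.
Substitute:
  epsilon_lateral = -(0.3 × 0.00087)
  epsilon_lateral = -0.000261
Final answer: epsilon_lateral = -0.000261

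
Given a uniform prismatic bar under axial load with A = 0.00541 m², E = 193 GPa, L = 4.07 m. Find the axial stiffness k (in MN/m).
Model: a uniform prismatic bar under axial load, so k = (A·E) / L.
Convert to SI units:
  E = 193 GPa = 1.93 × 10¹¹ Pa
Substitute:
  k = (0.00541 × (1.93 × 10¹¹)) / 4.07
  k = 2.565 × 10⁸ N/m
Convert: k = 2.565 × 10⁸ N/m = 256.5 MN/m
Final answer: k = 256.5 MN/m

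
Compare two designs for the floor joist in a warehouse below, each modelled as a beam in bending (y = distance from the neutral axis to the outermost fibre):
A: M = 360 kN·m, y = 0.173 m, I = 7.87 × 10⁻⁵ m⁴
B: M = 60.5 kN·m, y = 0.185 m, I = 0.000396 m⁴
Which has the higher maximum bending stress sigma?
Model: a beam in bending (y = distance from the neutral axis to the outermost fibre), so sigma = (M·y) / I (SI units).
  A: sigma = (360000 × 0.173) / (7.87 × 10⁻⁵) = 7.914 × 10⁸ Pa = 791.4 MPa
  B: sigma = (60500 × 0.185) / 0.000396 = 2.826 × 10⁷ Pa = 28.26 MPa
791.4 MPa > 28.26 MPa, so A is larger.
Final answer: A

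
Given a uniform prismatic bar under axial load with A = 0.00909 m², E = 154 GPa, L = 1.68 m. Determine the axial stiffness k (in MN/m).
Model: a uniform prismatic bar under axial load, so k = (A·E) / L.
Convert to SI units:
  E = 154 GPa = 1.54 × 10¹¹ Pa
Substitute:
  k = (0.00909 × (1.54 × 10¹¹)) / 1.68
  k = 8.333 × 10⁸ N/m
Convert: k = 8.333 × 10⁸ N/m = 833.3 MN/m
Final answer: k = 833.3 MN/m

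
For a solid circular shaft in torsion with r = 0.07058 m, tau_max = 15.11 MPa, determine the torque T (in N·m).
Model: a solid circular shaft in torsion, so tau_max = (2·T) / (π·r^3).
Solve for T: T = (π·tau_max·r^3) / 2.
Convert to SI units:
  tau_max = 15.11 MPa = 1.511 × 10⁷ Pa
Substitute:
  T = (π × (1.511 × 10⁷) × 0.07058^3) / 2
  T = 8345 N·m
Final answer: T = 8345 N·m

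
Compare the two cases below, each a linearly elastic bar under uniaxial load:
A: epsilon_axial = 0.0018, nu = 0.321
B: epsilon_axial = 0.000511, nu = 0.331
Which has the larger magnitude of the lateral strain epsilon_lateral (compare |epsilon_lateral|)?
Model: a linearly elastic bar under uniaxial load, so epsilon_lateral = -nu·epsilon_axial (SI units).
  A: epsilon_lateral = -(0.321 × 0.0018) = -0.0005778
  B: epsilon_lateral = -(0.331 × 0.000511) = -0.0001691
|epsilon_lateral|: A = 0.0005778, B = 0.0001691, so A is larger in magnitude.
Final answer: A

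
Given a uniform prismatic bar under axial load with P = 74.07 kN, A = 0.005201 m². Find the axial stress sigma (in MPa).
Model: a uniform prismatic bar under axial load, so sigma = P / A.
Convert to SI units:
  P = 74.07 kN = 74070 N
Substitute:
  sigma = 74070 / 0.005201
  sigma = 1.424 × 10⁷ Pa
Convert: sigma = 1.424 × 10⁷ Pa = 14.24 MPa
Final answer: sigma = 14.24 MPa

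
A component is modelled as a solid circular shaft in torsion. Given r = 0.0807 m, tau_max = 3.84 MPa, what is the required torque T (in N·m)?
Model: a solid circular shaft in torsion, so tau_max = (2·T) / (π·r^3).
Solve for T: T = (π·tau_max·r^3) / 2.
Convert to SI units:
  tau_max = 3.84 MPa = 3.84 × 10⁶ Pa
Substitute:
  T = (π × (3.84 × 10⁶) × 0.0807^3) / 2
  T = 3170 N·m
Final answer: T = 3170 N·m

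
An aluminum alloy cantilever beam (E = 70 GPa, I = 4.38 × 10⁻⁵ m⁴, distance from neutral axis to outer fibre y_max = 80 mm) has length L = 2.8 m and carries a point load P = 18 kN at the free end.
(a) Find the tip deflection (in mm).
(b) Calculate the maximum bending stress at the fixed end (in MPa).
(a) Tip deflection of a cantilever with an end point load: δ = P·L^3 / (3·E·I). Convert P = 18 kN = 18000 N, E = 70 GPa = 7 × 10¹⁰ Pa.
  δ = (18000 × 2.8^3) / (3 × (7 × 10¹⁰) × (4.38 × 10⁻⁵)) = 0.04296 m = 42.96 mm
(b) Maximum bending moment at the fixed end: M = P·L = 18000 × 2.8 = 50400 N·m. Convert y_max = 80 mm = 0.08 m.
  σ = M·y_max / I = (50400 × 0.08) / (4.38 × 10⁻⁵) = 9.205 × 10⁷ Pa = 92.05 MPa
Final answer: (a) δ = 42.96 mm, (b) σ = 92.05 MPa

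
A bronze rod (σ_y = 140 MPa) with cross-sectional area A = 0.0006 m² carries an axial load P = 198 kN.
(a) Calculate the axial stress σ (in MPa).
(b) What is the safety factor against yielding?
(a) Axial stress σ = P/A. Convert P = 198 kN = 198000 N.
  σ = 198000 / 0.0006 = 3.3 × 10⁸ Pa = 330 MPa
(b) Safety factor SF = σ_y/σ = 140 / 330 = 0.4242
Final answer: (a) σ = 330 MPa, (b) SF = 0.4242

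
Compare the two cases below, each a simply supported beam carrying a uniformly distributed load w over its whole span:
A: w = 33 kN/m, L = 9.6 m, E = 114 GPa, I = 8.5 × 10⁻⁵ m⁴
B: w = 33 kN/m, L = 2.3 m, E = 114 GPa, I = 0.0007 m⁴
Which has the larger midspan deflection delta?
Model: a simply supported beam carrying a uniformly distributed load w over its whole span, so delta = (5·w·L^4) / (384·E·I) (SI units).
  A: delta = (5 × 33000 × 9.6^4) / (384 × (1.14 × 10¹¹) × (8.5 × 10⁻⁵)) = 0.3766 m = 376.6 mm
  B: delta = (5 × 33000 × 2.3^4) / (384 × (1.14 × 10¹¹) × 0.0007) = 0.0001507 m = 0.1507 mm
376.6 mm > 0.1507 mm, so A is larger.
Final answer: A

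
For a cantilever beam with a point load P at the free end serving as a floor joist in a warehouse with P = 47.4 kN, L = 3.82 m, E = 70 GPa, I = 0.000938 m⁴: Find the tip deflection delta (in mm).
Model: a cantilever beam with a point load P at the free end, so delta = (P·L^3) / (3·E·I).
Convert to SI units:
  P = 47.4 kN = 47400 N
  E = 70 GPa = 7 × 10¹⁰ Pa
Substitute:
  delta = (47400 × 3.82^3) / (3 × (7 × 10¹⁰) × 0.000938)
  delta = 0.01341 m
Convert: delta = 0.01341 m = 13.41 mm
Final answer: delta = 13.41 mm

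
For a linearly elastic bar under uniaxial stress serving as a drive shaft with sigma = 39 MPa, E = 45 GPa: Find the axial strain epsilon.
Model: a linearly elastic bar under uniaxial stress, so epsilon = sigma / E.
Convert to SI units:
  sigma = 39 MPa = 3.9 × 10⁷ Pa
  E = 45 GPa = 4.5 × 10¹⁰ Pa
Substitute:
  epsilon = (3.9 × 10⁷) / (4.5 × 10¹⁰)
  epsilon = 0.0008667
Final answer: epsilon = 0.0008667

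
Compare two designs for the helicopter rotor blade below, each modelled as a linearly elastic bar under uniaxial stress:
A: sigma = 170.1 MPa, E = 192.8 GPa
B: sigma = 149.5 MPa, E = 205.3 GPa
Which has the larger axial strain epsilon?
Model: a linearly elastic bar under uniaxial stress, so epsilon = sigma / E (SI units).
  A: epsilon = (1.701 × 10⁸) / (1.928 × 10¹¹) = 0.0008823
  B: epsilon = (1.495 × 10⁸) / (2.053 × 10¹¹) = 0.0007282
0.0008823 > 0.0007282, so A is larger.
Final answer: A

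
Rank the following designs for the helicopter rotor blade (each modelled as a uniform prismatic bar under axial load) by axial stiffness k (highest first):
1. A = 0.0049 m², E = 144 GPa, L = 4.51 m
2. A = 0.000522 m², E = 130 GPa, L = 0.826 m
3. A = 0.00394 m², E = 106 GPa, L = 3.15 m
Model: a uniform prismatic bar under axial load, so k = (A·E) / L (SI units).
  Case 1: k = (0.0049 × (1.44 × 10¹¹)) / 4.51 = 1.565 × 10⁸ N/m = 156.5 MN/m
  Case 2: k = (0.000522 × (1.3 × 10¹¹)) / 0.826 = 8.215 × 10⁷ N/m = 82.15 MN/m
  Case 3: k = (0.00394 × (1.06 × 10¹¹)) / 3.15 = 1.326 × 10⁸ N/m = 132.6 MN/m
Ordering: 156.5 MN/m (case 1) > 132.6 MN/m (case 3) > 82.15 MN/m (case 2)
Final answer: 1, 3, 2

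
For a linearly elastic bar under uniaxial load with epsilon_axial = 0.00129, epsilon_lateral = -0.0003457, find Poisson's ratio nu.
Model: a linearly elastic bar under uniaxial load, so epsilon_lateral = -nu·epsilon_axial.
Solve for nu: nu = -epsilon_lateral / epsilon_axial.
Substitute:
  nu = -(-0.0003457) / 0.00129
  nu = 0.268
Final answer: nu = 0.268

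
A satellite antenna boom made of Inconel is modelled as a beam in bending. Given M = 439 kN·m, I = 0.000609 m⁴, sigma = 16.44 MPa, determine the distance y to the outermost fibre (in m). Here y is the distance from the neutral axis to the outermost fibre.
Model: a beam in bending, so sigma = (M·y) / I.
Solve for y: y = (sigma·I) / M.
Convert to SI units:
  M = 439 kN·m = 439000 N·m
  sigma = 16.44 MPa = 1.644 × 10⁷ Pa
Substitute:
  y = ((1.644 × 10⁷) × 0.000609) / 439000
  y = 0.02281 m
Final answer: y = 0.02281 m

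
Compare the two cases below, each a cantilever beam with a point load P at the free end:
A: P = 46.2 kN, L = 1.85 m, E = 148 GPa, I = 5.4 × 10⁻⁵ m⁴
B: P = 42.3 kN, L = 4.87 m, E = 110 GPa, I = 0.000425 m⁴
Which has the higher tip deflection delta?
Model: a cantilever beam with a point load P at the free end, so delta = (P·L^3) / (3·E·I) (SI units).
  A: delta = (46200 × 1.85^3) / (3 × (1.48 × 10¹¹) × (5.4 × 10⁻⁵)) = 0.0122 m = 12.2 mm
  B: delta = (42300 × 4.87^3) / (3 × (1.1 × 10¹¹) × 0.000425) = 0.03484 m = 34.84 mm
34.84 mm > 12.2 mm, so B is larger.
Final answer: B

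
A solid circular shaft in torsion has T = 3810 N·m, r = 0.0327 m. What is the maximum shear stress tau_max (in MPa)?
Model: a solid circular shaft in torsion, so tau_max = (2·T) / (π·r^3).
Substitute:
  tau_max = (2 × 3810) / (π × 0.0327^3)
  tau_max = 6.937 × 10⁷ Pa
Convert: tau_max = 6.937 × 10⁷ Pa = 69.37 MPa
Final answer: tau_max = 69.37 MPa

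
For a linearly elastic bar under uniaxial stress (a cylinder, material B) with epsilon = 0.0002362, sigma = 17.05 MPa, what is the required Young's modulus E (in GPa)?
Model: a linearly elastic bar under uniaxial stress, so sigma = E·epsilon.
Solve for E: E = sigma / epsilon.
Convert to SI units:
  sigma = 17.05 MPa = 1.705 × 10⁷ Pa
Substitute:
  E = (1.705 × 10⁷) / 0.0002362
  E = 7.218 × 10¹⁰ Pa
Convert: E = 7.218 × 10¹⁰ Pa = 72.18 GPa
Final answer: E = 72.18 GPa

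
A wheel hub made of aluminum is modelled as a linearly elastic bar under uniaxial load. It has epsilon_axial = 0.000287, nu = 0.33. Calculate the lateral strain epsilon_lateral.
Model: a linearly elastic bar under uniaxial load, so epsilon_lateral = -nu·epsilon_axial.
Substitute:
  epsilon_lateral = -(0.33 × 0.000287)
  epsilon_lateral = -9.471 × 10⁻⁵
Final answer: epsilon_lateral = -9.471 × 10⁻⁵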